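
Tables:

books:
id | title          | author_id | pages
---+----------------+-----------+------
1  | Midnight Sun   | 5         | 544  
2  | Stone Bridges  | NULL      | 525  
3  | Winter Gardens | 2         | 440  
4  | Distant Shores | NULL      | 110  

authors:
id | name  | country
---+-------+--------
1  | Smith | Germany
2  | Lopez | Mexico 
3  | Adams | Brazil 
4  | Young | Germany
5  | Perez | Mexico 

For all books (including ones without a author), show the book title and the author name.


LEFT JOIN keeps every row from books (the left table); where author_id has no match in authors, the author columns become NULL. Walk through each book:
  - book 1 (Midnight Sun): author_id=5 -> matches Perez
  - book 2 (Stone Bridges): author_id=NULL, no match -> kept with NULL
  - book 3 (Winter Gardens): author_id=2 -> matches Lopez
  - book 4 (Distant Shores): author_id=NULL, no match -> kept with NULL
All 4 rows appear; 2 have NULL author.

SQL:
SELECT a.title, b.name AS author
FROM books a
LEFT JOIN authors b ON a.author_id = b.id

Result:
title          | author
---------------+-------
Midnight Sun   | Perez 
Stone Bridges  | NULL  
Winter Gardens | Lopez 
Distant Shores | NULL  


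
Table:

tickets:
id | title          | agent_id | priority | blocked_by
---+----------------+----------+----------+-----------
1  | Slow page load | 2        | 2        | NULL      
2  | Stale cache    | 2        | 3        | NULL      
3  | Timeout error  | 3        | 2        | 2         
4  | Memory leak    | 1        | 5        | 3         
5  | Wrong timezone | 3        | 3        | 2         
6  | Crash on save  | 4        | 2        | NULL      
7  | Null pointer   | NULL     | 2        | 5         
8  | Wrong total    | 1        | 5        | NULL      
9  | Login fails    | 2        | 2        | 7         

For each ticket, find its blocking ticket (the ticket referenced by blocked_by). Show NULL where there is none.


This is a self-join: tickets is joined to a second copy of itself, matching each row's blocked_by to another row's id. Use LEFT JOIN so rows with blocked_by=NULL are kept.
  - ticket 1 (Slow page load): blocked_by=NULL -> NULL
  - ticket 2 (Stale cache): blocked_by=NULL -> NULL
  - ticket 3 (Timeout error): blocked_by=2 -> Stale cache
  - ticket 4 (Memory leak): blocked_by=3 -> Timeout error
  - ticket 5 (Wrong timezone): blocked_by=2 -> Stale cache
  - ticket 6 (Crash on save): blocked_by=NULL -> NULL
  - ticket 7 (Null pointer): blocked_by=5 -> Wrong timezone
  - ticket 8 (Wrong total): blocked_by=NULL -> NULL
  - ticket 9 (Login fails): blocked_by=7 -> Null pointer

SQL:
SELECT a.title AS item, b.title AS blocked_by
FROM tickets a
LEFT JOIN tickets b ON a.blocked_by = b.id

Result:
item           | blocked_by    
---------------+---------------
Slow page load | NULL          
Stale cache    | NULL          
Timeout error  | Stale cache   
Memory leak    | Timeout error 
Wrong timezone | Stale cache   
Crash on save  | NULL          
Null pointer   | Wrong timezone
Wrong total    | NULL          
Login fails    | Null pointer  


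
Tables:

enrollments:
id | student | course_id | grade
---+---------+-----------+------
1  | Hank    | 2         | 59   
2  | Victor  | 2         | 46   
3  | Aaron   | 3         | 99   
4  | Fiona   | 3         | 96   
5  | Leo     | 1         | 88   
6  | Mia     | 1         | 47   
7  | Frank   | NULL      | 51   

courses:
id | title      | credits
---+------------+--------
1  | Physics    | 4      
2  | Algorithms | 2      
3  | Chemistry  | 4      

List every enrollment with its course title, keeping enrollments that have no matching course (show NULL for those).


LEFT JOIN keeps every row from enrollments (the left table); where course_id has no match in courses, the course columns become NULL. Walk through each enrollment:
  - enrollment 1 (Hank): course_id=2 -> matches Algorithms
  - enrollment 2 (Victor): course_id=2 -> matches Algorithms
  - enrollment 3 (Aaron): course_id=3 -> matches Chemistry
  - enrollment 4 (Fiona): course_id=3 -> matches Chemistry
  - enrollment 5 (Leo): course_id=1 -> matches Physics
  - enrollment 6 (Mia): course_id=1 -> matches Physics
  - enrollment 7 (Frank): course_id=NULL, no match -> kept with NULL
All 7 rows appear; 1 has NULL course.

SQL:
SELECT a.student, b.title AS course
FROM enrollments a
LEFT JOIN courses b ON a.course_id = b.id

Result:
student | course    
--------+-----------
Hank    | Algorithms
Victor  | Algorithms
Aaron   | Chemistry 
Fiona   | Chemistry 
Leo     | Physics   
Mia     | Physics   
Frank   | NULL      


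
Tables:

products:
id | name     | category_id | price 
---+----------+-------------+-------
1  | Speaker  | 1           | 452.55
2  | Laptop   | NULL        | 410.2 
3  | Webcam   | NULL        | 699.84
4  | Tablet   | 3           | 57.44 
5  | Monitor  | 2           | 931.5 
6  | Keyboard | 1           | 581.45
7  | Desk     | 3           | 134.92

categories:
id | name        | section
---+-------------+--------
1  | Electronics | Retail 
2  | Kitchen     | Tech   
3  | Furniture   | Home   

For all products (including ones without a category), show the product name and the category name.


LEFT JOIN keeps every row from products (the left table); where category_id has no match in categories, the category columns become NULL. Walk through each product:
  - product 1 (Speaker): category_id=1 -> matches Electronics
  - product 2 (Laptop): category_id=NULL, no match -> kept with NULL
  - product 3 (Webcam): category_id=NULL, no match -> kept with NULL
  - product 4 (Tablet): category_id=3 -> matches Furniture
  - product 5 (Monitor): category_id=2 -> matches Kitchen
  - product 6 (Keyboard): category_id=1 -> matches Electronics
  - product 7 (Desk): category_id=3 -> matches Furniture
All 7 rows appear; 2 have NULL category.

SQL:
SELECT a.name, b.name AS category
FROM products a
LEFT JOIN categories b ON a.category_id = b.id

Result:
name     | category   
---------+------------
Speaker  | Electronics
Laptop   | NULL       
Webcam   | NULL       
Tablet   | Furniture  
Monitor  | Kitchen    
Keyboard | Electronics
Desk     | Furniture  


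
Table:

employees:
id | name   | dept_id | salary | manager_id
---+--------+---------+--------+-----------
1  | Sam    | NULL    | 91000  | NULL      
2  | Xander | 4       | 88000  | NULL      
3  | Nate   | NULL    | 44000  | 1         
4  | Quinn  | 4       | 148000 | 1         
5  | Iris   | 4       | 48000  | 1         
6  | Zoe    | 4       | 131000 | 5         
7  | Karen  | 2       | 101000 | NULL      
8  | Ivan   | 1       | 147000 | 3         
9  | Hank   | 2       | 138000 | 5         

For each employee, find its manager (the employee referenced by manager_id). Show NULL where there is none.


This is a self-join: employees is joined to a second copy of itself, matching each row's manager_id to another row's id. Use LEFT JOIN so rows with manager_id=NULL are kept.
  - employee 1 (Sam): manager_id=NULL -> NULL
  - employee 2 (Xander): manager_id=NULL -> NULL
  - employee 3 (Nate): manager_id=1 -> Sam
  - employee 4 (Quinn): manager_id=1 -> Sam
  - employee 5 (Iris): manager_id=1 -> Sam
  - employee 6 (Zoe): manager_id=5 -> Iris
  - employee 7 (Karen): manager_id=NULL -> NULL
  - employee 8 (Ivan): manager_id=3 -> Nate
  - employee 9 (Hank): manager_id=5 -> Iris

SQL:
SELECT a.name AS item, b.name AS manager
FROM employees a
LEFT JOIN employees b ON a.manager_id = b.id

Result:
item   | manager
-------+--------
Sam    | NULL   
Xander | NULL   
Nate   | Sam    
Quinn  | Sam    
Iris   | Sam    
Zoe    | Iris   
Karen  | NULL   
Ivan   | Nate   
Hank   | Iris   


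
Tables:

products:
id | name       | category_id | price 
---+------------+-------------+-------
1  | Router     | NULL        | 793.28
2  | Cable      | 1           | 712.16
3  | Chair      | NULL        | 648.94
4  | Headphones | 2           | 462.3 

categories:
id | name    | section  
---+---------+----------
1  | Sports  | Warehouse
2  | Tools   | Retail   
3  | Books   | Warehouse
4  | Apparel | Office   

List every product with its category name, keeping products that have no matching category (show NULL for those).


LEFT JOIN keeps every row from products (the left table); where category_id has no match in categories, the category columns become NULL. Walk through each product:
  - product 1 (Router): category_id=NULL, no match -> kept with NULL
  - product 2 (Cable): category_id=1 -> matches Sports
  - product 3 (Chair): category_id=NULL, no match -> kept with NULL
  - product 4 (Headphones): category_id=2 -> matches Tools
All 4 rows appear; 2 have NULL category.

SQL:
SELECT a.name, b.name AS category
FROM products a
LEFT JOIN categories b ON a.category_id = b.id

Result:
name       | category
-----------+---------
Router     | NULL    
Cable      | Sports  
Chair      | NULL    
Headphones | Tools   


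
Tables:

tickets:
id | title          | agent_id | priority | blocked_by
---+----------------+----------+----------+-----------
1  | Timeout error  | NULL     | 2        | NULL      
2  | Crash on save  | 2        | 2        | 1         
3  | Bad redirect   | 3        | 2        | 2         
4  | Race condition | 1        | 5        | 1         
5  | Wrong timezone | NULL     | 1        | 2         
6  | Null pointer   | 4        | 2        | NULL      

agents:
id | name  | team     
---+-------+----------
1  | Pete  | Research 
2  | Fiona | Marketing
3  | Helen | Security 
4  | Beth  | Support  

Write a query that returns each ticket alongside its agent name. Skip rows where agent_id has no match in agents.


INNER JOIN keeps only tickets rows whose agent_id matches an id in agents. Walk through each ticket:
  - ticket 1 (Timeout error): agent_id=NULL, no match -> dropped
  - ticket 2 (Crash on save): agent_id=2 -> matches Fiona
  - ticket 3 (Bad redirect): agent_id=3 -> matches Helen
  - ticket 4 (Race condition): agent_id=1 -> matches Pete
  - ticket 5 (Wrong timezone): agent_id=NULL, no match -> dropped
  - ticket 6 (Null pointer): agent_id=4 -> matches Beth
So 2 of 6 rows are dropped.

SQL:
SELECT a.title, b.name AS agent
FROM tickets a
INNER JOIN agents b ON a.agent_id = b.id

Result:
title          | agent
---------------+------
Crash on save  | Fiona
Bad redirect   | Helen
Race condition | Pete 
Null pointer   | Beth 


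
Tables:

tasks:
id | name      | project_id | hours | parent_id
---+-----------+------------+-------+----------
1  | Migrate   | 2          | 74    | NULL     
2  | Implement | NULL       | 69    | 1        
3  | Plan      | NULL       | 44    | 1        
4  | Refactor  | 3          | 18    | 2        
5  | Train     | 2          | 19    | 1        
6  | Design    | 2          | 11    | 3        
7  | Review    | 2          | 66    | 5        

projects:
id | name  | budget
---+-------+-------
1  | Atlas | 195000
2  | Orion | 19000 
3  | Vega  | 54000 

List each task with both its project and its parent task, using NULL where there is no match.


Two LEFT JOINs from the same base table tasks: one to projects via project_id, one to tasks itself via parent_id. Both are LEFT so every task is preserved.
Match against projects:
  - task 1 (Migrate): project_id=2 -> matches Orion
  - task 2 (Implement): project_id=NULL, no match -> kept with NULL
  - task 3 (Plan): project_id=NULL, no match -> kept with NULL
  - task 4 (Refactor): project_id=3 -> matches Vega
  - task 5 (Train): project_id=2 -> matches Orion
  - task 6 (Design): project_id=2 -> matches Orion
  - task 7 (Review): project_id=2 -> matches Orion
Match against tasks (self):
  - task 1 (Migrate): parent_id=NULL -> NULL
  - task 2 (Implement): parent_id=1 -> Migrate
  - task 3 (Plan): parent_id=1 -> Migrate
  - task 4 (Refactor): parent_id=2 -> Implement
  - task 5 (Train): parent_id=1 -> Migrate
  - task 6 (Design): parent_id=3 -> Plan
  - task 7 (Review): parent_id=5 -> Train

SQL:
SELECT a.name, b.name AS project, c.name AS parent
FROM tasks a
LEFT JOIN projects b ON a.project_id = b.id
LEFT JOIN tasks c ON a.parent_id = c.id

Result:
name      | project | parent   
----------+---------+----------
Migrate   | Orion   | NULL     
Implement | NULL    | Migrate  
Plan      | NULL    | Migrate  
Refactor  | Vega    | Implement
Train     | Orion   | Migrate  
Design    | Orion   | Plan     
Review    | Orion   | Train    


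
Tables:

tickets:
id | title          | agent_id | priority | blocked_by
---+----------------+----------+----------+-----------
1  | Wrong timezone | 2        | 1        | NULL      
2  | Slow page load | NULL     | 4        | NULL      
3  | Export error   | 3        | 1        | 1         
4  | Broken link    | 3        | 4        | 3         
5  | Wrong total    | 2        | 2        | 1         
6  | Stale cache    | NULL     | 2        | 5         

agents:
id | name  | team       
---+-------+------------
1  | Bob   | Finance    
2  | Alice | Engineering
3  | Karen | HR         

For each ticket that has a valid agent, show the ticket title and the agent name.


INNER JOIN keeps only tickets rows whose agent_id matches an id in agents. Walk through each ticket:
  - ticket 1 (Wrong timezone): agent_id=2 -> matches Alice
  - ticket 2 (Slow page load): agent_id=NULL, no match -> dropped
  - ticket 3 (Export error): agent_id=3 -> matches Karen
  - ticket 4 (Broken link): agent_id=3 -> matches Karen
  - ticket 5 (Wrong total): agent_id=2 -> matches Alice
  - ticket 6 (Stale cache): agent_id=NULL, no match -> dropped
So 2 of 6 rows are dropped.

SQL:
SELECT a.title, b.name AS agent
FROM tickets a
INNER JOIN agents b ON a.agent_id = b.id

Result:
title          | agent
---------------+------
Wrong timezone | Alice
Export error   | Karen
Broken link    | Karen
Wrong total    | Alice


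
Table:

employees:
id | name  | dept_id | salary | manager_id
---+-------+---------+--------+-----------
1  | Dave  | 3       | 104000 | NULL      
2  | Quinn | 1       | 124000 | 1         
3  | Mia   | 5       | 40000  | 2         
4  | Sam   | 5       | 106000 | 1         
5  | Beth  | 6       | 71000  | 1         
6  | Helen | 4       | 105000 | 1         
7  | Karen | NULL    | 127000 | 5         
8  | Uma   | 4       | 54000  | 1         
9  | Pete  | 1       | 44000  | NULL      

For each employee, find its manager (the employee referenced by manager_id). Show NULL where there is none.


This is a self-join: employees is joined to a second copy of itself, matching each row's manager_id to another row's id. Use LEFT JOIN so rows with manager_id=NULL are kept.
  - employee 1 (Dave): manager_id=NULL -> NULL
  - employee 2 (Quinn): manager_id=1 -> Dave
  - employee 3 (Mia): manager_id=2 -> Quinn
  - employee 4 (Sam): manager_id=1 -> Dave
  - employee 5 (Beth): manager_id=1 -> Dave
  - employee 6 (Helen): manager_id=1 -> Dave
  - employee 7 (Karen): manager_id=5 -> Beth
  - employee 8 (Uma): manager_id=1 -> Dave
  - employee 9 (Pete): manager_id=NULL -> NULL

SQL:
SELECT a.name AS item, b.name AS manager
FROM employees a
LEFT JOIN employees b ON a.manager_id = b.id

Result:
item  | manager
------+--------
Dave  | NULL   
Quinn | Dave   
Mia   | Quinn  
Sam   | Dave   
Beth  | Dave   
Helen | Dave   
Karen | Beth   
Uma   | Dave   
Pete  | NULL   


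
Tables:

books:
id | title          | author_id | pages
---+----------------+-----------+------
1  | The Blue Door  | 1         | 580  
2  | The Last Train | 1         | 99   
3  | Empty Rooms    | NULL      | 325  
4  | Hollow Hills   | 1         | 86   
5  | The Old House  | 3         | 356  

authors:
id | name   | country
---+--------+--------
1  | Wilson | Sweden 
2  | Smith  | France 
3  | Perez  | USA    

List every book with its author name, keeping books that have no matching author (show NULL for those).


LEFT JOIN keeps every row from books (the left table); where author_id has no match in authors, the author columns become NULL. Walk through each book:
  - book 1 (The Blue Door): author_id=1 -> matches Wilson
  - book 2 (The Last Train): author_id=1 -> matches Wilson
  - book 3 (Empty Rooms): author_id=NULL, no match -> kept with NULL
  - book 4 (Hollow Hills): author_id=1 -> matches Wilson
  - book 5 (The Old House): author_id=3 -> matches Perez
All 5 rows appear; 1 has NULL author.

SQL:
SELECT a.title, b.name AS author
FROM books a
LEFT JOIN authors b ON a.author_id = b.id

Result:
title          | author
---------------+-------
The Blue Door  | Wilson
The Last Train | Wilson
Empty Rooms    | NULL  
Hollow Hills   | Wilson
The Old House  | Perez 


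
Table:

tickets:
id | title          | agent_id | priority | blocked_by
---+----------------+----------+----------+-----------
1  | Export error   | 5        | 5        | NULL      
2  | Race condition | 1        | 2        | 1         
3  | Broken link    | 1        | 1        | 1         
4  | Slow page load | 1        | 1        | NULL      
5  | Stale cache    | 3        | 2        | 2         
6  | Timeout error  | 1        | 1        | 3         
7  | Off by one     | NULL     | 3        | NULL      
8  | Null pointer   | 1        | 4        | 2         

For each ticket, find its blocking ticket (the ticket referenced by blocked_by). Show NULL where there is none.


This is a self-join: tickets is joined to a second copy of itself, matching each row's blocked_by to another row's id. Use LEFT JOIN so rows with blocked_by=NULL are kept.
  - ticket 1 (Export error): blocked_by=NULL -> NULL
  - ticket 2 (Race condition): blocked_by=1 -> Export error
  - ticket 3 (Broken link): blocked_by=1 -> Export error
  - ticket 4 (Slow page load): blocked_by=NULL -> NULL
  - ticket 5 (Stale cache): blocked_by=2 -> Race condition
  - ticket 6 (Timeout error): blocked_by=3 -> Broken link
  - ticket 7 (Off by one): blocked_by=NULL -> NULL
  - ticket 8 (Null pointer): blocked_by=2 -> Race condition

SQL:
SELECT a.title AS item, b.title AS blocked_by
FROM tickets a
LEFT JOIN tickets b ON a.blocked_by = b.id

Result:
item           | blocked_by    
---------------+---------------
Export error   | NULL          
Race condition | Export error  
Broken link    | Export error  
Slow page load | NULL          
Stale cache    | Race condition
Timeout error  | Broken link   
Off by one     | NULL          
Null pointer   | Race condition


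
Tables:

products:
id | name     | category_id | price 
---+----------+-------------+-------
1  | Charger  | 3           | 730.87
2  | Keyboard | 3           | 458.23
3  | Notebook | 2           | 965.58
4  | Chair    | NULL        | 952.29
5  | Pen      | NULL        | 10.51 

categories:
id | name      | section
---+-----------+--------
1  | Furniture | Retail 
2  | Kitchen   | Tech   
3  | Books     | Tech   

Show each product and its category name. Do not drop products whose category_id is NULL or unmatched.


LEFT JOIN keeps every row from products (the left table); where category_id has no match in categories, the category columns become NULL. Walk through each product:
  - product 1 (Charger): category_id=3 -> matches Books
  - product 2 (Keyboard): category_id=3 -> matches Books
  - product 3 (Notebook): category_id=2 -> matches Kitchen
  - product 4 (Chair): category_id=NULL, no match -> kept with NULL
  - product 5 (Pen): category_id=NULL, no match -> kept with NULL
All 5 rows appear; 2 have NULL category.

SQL:
SELECT a.name, b.name AS category
FROM products a
LEFT JOIN categories b ON a.category_id = b.id

Result:
name     | category
---------+---------
Charger  | Books   
Keyboard | Books   
Notebook | Kitchen 
Chair    | NULL    
Pen      | NULL    


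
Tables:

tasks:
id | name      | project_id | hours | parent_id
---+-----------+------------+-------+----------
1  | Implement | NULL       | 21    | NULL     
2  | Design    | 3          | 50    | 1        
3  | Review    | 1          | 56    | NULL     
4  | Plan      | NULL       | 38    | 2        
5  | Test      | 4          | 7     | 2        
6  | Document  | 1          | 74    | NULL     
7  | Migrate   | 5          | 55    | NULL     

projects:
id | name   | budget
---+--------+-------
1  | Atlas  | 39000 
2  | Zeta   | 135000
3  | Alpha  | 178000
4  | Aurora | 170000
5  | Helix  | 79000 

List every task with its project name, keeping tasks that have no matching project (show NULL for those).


LEFT JOIN keeps every row from tasks (the left table); where project_id has no match in projects, the project columns become NULL. Walk through each task:
  - task 1 (Implement): project_id=NULL, no match -> kept with NULL
  - task 2 (Design): project_id=3 -> matches Alpha
  - task 3 (Review): project_id=1 -> matches Atlas
  - task 4 (Plan): project_id=NULL, no match -> kept with NULL
  - task 5 (Test): project_id=4 -> matches Aurora
  - task 6 (Document): project_id=1 -> matches Atlas
  - task 7 (Migrate): project_id=5 -> matches Helix
All 7 rows appear; 2 have NULL project.

SQL:
SELECT a.name, b.name AS project
FROM tasks a
LEFT JOIN projects b ON a.project_id = b.id

Result:
name      | project
----------+--------
Implement | NULL   
Design    | Alpha  
Review    | Atlas  
Plan      | NULL   
Test      | Aurora 
Document  | Atlas  
Migrate   | Helix  


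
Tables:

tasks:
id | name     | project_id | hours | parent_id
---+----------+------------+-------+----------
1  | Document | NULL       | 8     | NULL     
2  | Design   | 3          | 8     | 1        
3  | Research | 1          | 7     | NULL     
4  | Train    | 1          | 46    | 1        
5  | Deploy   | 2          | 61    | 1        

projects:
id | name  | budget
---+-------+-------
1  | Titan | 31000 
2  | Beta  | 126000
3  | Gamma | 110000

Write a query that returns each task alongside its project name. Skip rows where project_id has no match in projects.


INNER JOIN keeps only tasks rows whose project_id matches an id in projects. Walk through each task:
  - task 1 (Document): project_id=NULL, no match -> dropped
  - task 2 (Design): project_id=3 -> matches Gamma
  - task 3 (Research): project_id=1 -> matches Titan
  - task 4 (Train): project_id=1 -> matches Titan
  - task 5 (Deploy): project_id=2 -> matches Beta
So 1 of 5 rows is dropped.

SQL:
SELECT a.name, b.name AS project
FROM tasks a
INNER JOIN projects b ON a.project_id = b.id

Result:
name     | project
---------+--------
Design   | Gamma  
Research | Titan  
Train    | Titan  
Deploy   | Beta   


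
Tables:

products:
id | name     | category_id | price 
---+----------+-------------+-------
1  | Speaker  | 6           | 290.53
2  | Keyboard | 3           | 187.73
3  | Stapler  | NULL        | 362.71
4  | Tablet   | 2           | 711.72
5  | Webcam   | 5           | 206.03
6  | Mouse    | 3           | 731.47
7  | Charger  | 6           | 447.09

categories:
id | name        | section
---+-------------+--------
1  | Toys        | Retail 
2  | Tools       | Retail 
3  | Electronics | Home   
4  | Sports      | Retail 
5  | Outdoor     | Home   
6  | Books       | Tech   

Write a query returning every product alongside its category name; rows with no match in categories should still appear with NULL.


LEFT JOIN keeps every row from products (the left table); where category_id has no match in categories, the category columns become NULL. Walk through each product:
  - product 1 (Speaker): category_id=6 -> matches Books
  - product 2 (Keyboard): category_id=3 -> matches Electronics
  - product 3 (Stapler): category_id=NULL, no match -> kept with NULL
  - product 4 (Tablet): category_id=2 -> matches Tools
  - product 5 (Webcam): category_id=5 -> matches Outdoor
  - product 6 (Mouse): category_id=3 -> matches Electronics
  - product 7 (Charger): category_id=6 -> matches Books
All 7 rows appear; 1 has NULL category.

SQL:
SELECT a.name, b.name AS category
FROM products a
LEFT JOIN categories b ON a.category_id = b.id

Result:
name     | category   
---------+------------
Speaker  | Books      
Keyboard | Electronics
Stapler  | NULL       
Tablet   | Tools      
Webcam   | Outdoor    
Mouse    | Electronics
Charger  | Books      


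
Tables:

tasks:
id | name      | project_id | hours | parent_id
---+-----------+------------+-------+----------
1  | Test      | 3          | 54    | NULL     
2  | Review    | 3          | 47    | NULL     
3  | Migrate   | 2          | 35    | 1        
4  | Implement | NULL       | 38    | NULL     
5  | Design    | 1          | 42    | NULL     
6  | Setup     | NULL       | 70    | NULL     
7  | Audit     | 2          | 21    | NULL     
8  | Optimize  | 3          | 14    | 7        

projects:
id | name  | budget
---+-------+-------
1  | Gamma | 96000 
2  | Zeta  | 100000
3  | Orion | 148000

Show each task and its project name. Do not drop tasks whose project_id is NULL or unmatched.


LEFT JOIN keeps every row from tasks (the left table); where project_id has no match in projects, the project columns become NULL. Walk through each task:
  - task 1 (Test): project_id=3 -> matches Orion
  - task 2 (Review): project_id=3 -> matches Orion
  - task 3 (Migrate): project_id=2 -> matches Zeta
  - task 4 (Implement): project_id=NULL, no match -> kept with NULL
  - task 5 (Design): project_id=1 -> matches Gamma
  - task 6 (Setup): project_id=NULL, no match -> kept with NULL
  - task 7 (Audit): project_id=2 -> matches Zeta
  - task 8 (Optimize): project_id=3 -> matches Orion
All 8 rows appear; 2 have NULL project.

SQL:
SELECT a.name, b.name AS project
FROM tasks a
LEFT JOIN projects b ON a.project_id = b.id

Result:
name      | project
----------+--------
Test      | Orion  
Review    | Orion  
Migrate   | Zeta   
Implement | NULL   
Design    | Gamma  
Setup     | NULL   
Audit     | Zeta   
Optimize  | Orion  


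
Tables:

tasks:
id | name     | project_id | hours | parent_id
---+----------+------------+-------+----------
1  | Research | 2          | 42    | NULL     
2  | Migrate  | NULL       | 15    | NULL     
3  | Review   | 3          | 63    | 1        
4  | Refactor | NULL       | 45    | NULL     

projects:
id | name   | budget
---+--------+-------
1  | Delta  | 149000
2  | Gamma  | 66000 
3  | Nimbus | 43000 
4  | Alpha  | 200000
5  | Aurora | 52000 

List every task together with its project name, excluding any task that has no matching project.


INNER JOIN keeps only tasks rows whose project_id matches an id in projects. Walk through each task:
  - task 1 (Research): project_id=2 -> matches Gamma
  - task 2 (Migrate): project_id=NULL, no match -> dropped
  - task 3 (Review): project_id=3 -> matches Nimbus
  - task 4 (Refactor): project_id=NULL, no match -> dropped
So 2 of 4 rows are dropped.

SQL:
SELECT a.name, b.name AS project
FROM tasks a
INNER JOIN projects b ON a.project_id = b.id

Result:
name     | project
---------+--------
Research | Gamma  
Review   | Nimbus 


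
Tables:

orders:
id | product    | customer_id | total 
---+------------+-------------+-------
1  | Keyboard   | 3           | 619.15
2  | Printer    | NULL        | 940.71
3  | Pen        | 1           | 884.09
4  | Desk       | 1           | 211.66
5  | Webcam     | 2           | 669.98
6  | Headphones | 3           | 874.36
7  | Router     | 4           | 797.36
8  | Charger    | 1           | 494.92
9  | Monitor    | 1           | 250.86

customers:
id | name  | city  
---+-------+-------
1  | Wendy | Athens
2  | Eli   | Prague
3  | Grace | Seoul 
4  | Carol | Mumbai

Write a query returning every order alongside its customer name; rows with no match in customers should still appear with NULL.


LEFT JOIN keeps every row from orders (the left table); where customer_id has no match in customers, the customer columns become NULL. Walk through each order:
  - order 1 (Keyboard): customer_id=3 -> matches Grace
  - order 2 (Printer): customer_id=NULL, no match -> kept with NULL
  - order 3 (Pen): customer_id=1 -> matches Wendy
  - order 4 (Desk): customer_id=1 -> matches Wendy
  - order 5 (Webcam): customer_id=2 -> matches Eli
  - order 6 (Headphones): customer_id=3 -> matches Grace
  - order 7 (Router): customer_id=4 -> matches Carol
  - order 8 (Charger): customer_id=1 -> matches Wendy
  - order 9 (Monitor): customer_id=1 -> matches Wendy
All 9 rows appear; 1 has NULL customer.

SQL:
SELECT a.product, b.name AS customer
FROM orders a
LEFT JOIN customers b ON a.customer_id = b.id

Result:
product    | customer
-----------+---------
Keyboard   | Grace   
Printer    | NULL    
Pen        | Wendy   
Desk       | Wendy   
Webcam     | Eli     
Headphones | Grace   
Router     | Carol   
Charger    | Wendy   
Monitor    | Wendy   


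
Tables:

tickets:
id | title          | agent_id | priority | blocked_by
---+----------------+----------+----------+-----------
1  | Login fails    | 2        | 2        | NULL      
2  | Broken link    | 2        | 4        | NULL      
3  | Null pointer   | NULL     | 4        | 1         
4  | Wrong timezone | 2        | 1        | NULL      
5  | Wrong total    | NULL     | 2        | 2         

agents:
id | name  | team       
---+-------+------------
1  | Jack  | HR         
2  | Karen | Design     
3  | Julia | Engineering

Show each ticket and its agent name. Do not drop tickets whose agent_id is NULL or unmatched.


LEFT JOIN keeps every row from tickets (the left table); where agent_id has no match in agents, the agent columns become NULL. Walk through each ticket:
  - ticket 1 (Login fails): agent_id=2 -> matches Karen
  - ticket 2 (Broken link): agent_id=2 -> matches Karen
  - ticket 3 (Null pointer): agent_id=NULL, no match -> kept with NULL
  - ticket 4 (Wrong timezone): agent_id=2 -> matches Karen
  - ticket 5 (Wrong total): agent_id=NULL, no match -> kept with NULL
All 5 rows appear; 2 have NULL agent.

SQL:
SELECT a.title, b.name AS agent
FROM tickets a
LEFT JOIN agents b ON a.agent_id = b.id

Result:
title          | agent
---------------+------
Login fails    | Karen
Broken link    | Karen
Null pointer   | NULL 
Wrong timezone | Karen
Wrong total    | NULL 


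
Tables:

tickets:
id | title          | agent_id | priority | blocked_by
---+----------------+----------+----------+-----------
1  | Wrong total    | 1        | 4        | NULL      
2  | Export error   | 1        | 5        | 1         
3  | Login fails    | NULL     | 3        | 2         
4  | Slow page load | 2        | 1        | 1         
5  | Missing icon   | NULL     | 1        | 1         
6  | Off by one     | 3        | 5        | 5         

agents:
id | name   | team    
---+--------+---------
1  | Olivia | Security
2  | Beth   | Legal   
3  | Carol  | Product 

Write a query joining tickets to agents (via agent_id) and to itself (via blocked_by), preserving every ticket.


Two LEFT JOINs from the same base table tickets: one to agents via agent_id, one to tickets itself via blocked_by. Both are LEFT so every ticket is preserved.
Match against agents:
  - ticket 1 (Wrong total): agent_id=1 -> matches Olivia
  - ticket 2 (Export error): agent_id=1 -> matches Olivia
  - ticket 3 (Login fails): agent_id=NULL, no match -> kept with NULL
  - ticket 4 (Slow page load): agent_id=2 -> matches Beth
  - ticket 5 (Missing icon): agent_id=NULL, no match -> kept with NULL
  - ticket 6 (Off by one): agent_id=3 -> matches Carol
Match against tickets (self):
  - ticket 1 (Wrong total): blocked_by=NULL -> NULL
  - ticket 2 (Export error): blocked_by=1 -> Wrong total
  - ticket 3 (Login fails): blocked_by=2 -> Export error
  - ticket 4 (Slow page load): blocked_by=1 -> Wrong total
  - ticket 5 (Missing icon): blocked_by=1 -> Wrong total
  - ticket 6 (Off by one): blocked_by=5 -> Missing icon

SQL:
SELECT a.title, b.name AS agent, c.title AS blocked_by
FROM tickets a
LEFT JOIN agents b ON a.agent_id = b.id
LEFT JOIN tickets c ON a.blocked_by = c.id

Result:
title          | agent  | blocked_by  
---------------+--------+-------------
Wrong total    | Olivia | NULL        
Export error   | Olivia | Wrong total 
Login fails    | NULL   | Export error
Slow page load | Beth   | Wrong total 
Missing icon   | NULL   | Wrong total 
Off by one     | Carol  | Missing icon


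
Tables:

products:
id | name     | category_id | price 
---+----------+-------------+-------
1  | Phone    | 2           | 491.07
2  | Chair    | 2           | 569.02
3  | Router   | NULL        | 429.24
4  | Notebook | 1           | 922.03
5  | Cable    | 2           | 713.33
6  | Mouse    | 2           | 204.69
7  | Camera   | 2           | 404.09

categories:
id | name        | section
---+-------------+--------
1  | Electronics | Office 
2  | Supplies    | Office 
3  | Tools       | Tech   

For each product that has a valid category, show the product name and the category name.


INNER JOIN keeps only products rows whose category_id matches an id in categories. Walk through each product:
  - product 1 (Phone): category_id=2 -> matches Supplies
  - product 2 (Chair): category_id=2 -> matches Supplies
  - product 3 (Router): category_id=NULL, no match -> dropped
  - product 4 (Notebook): category_id=1 -> matches Electronics
  - product 5 (Cable): category_id=2 -> matches Supplies
  - product 6 (Mouse): category_id=2 -> matches Supplies
  - product 7 (Camera): category_id=2 -> matches Supplies
So 1 of 7 rows is dropped.

SQL:
SELECT a.name, b.name AS category
FROM products a
INNER JOIN categories b ON a.category_id = b.id

Result:
name     | category   
---------+------------
Phone    | Supplies   
Chair    | Supplies   
Notebook | Electronics
Cable    | Supplies   
Mouse    | Supplies   
Camera   | Supplies   


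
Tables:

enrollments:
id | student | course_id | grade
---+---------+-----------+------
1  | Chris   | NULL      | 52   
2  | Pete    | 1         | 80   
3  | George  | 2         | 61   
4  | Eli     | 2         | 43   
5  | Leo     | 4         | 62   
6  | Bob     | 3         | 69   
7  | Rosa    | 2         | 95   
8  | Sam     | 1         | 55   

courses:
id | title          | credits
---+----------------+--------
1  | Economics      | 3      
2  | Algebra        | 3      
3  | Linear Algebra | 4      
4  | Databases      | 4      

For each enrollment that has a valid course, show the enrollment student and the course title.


INNER JOIN keeps only enrollments rows whose course_id matches an id in courses. Walk through each enrollment:
  - enrollment 1 (Chris): course_id=NULL, no match -> dropped
  - enrollment 2 (Pete): course_id=1 -> matches Economics
  - enrollment 3 (George): course_id=2 -> matches Algebra
  - enrollment 4 (Eli): course_id=2 -> matches Algebra
  - enrollment 5 (Leo): course_id=4 -> matches Databases
  - enrollment 6 (Bob): course_id=3 -> matches Linear Algebra
  - enrollment 7 (Rosa): course_id=2 -> matches Algebra
  - enrollment 8 (Sam): course_id=1 -> matches Economics
So 1 of 8 rows is dropped.

SQL:
SELECT a.student, b.title AS course
FROM enrollments a
INNER JOIN courses b ON a.course_id = b.id

Result:
student | course        
--------+---------------
Pete    | Economics     
George  | Algebra       
Eli     | Algebra       
Leo     | Databases     
Bob     | Linear Algebra
Rosa    | Algebra       
Sam     | Economics     


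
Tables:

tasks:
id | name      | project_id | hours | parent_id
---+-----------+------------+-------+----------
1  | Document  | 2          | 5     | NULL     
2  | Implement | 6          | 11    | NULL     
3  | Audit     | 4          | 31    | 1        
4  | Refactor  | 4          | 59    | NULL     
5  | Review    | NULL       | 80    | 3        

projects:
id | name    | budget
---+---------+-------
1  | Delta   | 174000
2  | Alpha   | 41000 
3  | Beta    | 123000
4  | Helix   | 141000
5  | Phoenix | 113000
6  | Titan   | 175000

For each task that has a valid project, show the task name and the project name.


INNER JOIN keeps only tasks rows whose project_id matches an id in projects. Walk through each task:
  - task 1 (Document): project_id=2 -> matches Alpha
  - task 2 (Implement): project_id=6 -> matches Titan
  - task 3 (Audit): project_id=4 -> matches Helix
  - task 4 (Refactor): project_id=4 -> matches Helix
  - task 5 (Review): project_id=NULL, no match -> dropped
So 1 of 5 rows is dropped.

SQL:
SELECT a.name, b.name AS project
FROM tasks a
INNER JOIN projects b ON a.project_id = b.id

Result:
name      | project
----------+--------
Document  | Alpha  
Implement | Titan  
Audit     | Helix  
Refactor  | Helix  


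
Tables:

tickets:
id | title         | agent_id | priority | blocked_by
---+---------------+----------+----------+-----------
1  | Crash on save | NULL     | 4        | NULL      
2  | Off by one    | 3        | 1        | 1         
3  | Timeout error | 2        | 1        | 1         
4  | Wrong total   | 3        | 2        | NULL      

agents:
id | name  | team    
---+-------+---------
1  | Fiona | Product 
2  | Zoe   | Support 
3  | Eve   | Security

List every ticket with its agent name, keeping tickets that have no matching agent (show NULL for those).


LEFT JOIN keeps every row from tickets (the left table); where agent_id has no match in agents, the agent columns become NULL. Walk through each ticket:
  - ticket 1 (Crash on save): agent_id=NULL, no match -> kept with NULL
  - ticket 2 (Off by one): agent_id=3 -> matches Eve
  - ticket 3 (Timeout error): agent_id=2 -> matches Zoe
  - ticket 4 (Wrong total): agent_id=3 -> matches Eve
All 4 rows appear; 1 has NULL agent.

SQL:
SELECT a.title, b.name AS agent
FROM tickets a
LEFT JOIN agents b ON a.agent_id = b.id

Result:
title         | agent
--------------+------
Crash on save | NULL 
Off by one    | Eve  
Timeout error | Zoe  
Wrong total   | Eve  


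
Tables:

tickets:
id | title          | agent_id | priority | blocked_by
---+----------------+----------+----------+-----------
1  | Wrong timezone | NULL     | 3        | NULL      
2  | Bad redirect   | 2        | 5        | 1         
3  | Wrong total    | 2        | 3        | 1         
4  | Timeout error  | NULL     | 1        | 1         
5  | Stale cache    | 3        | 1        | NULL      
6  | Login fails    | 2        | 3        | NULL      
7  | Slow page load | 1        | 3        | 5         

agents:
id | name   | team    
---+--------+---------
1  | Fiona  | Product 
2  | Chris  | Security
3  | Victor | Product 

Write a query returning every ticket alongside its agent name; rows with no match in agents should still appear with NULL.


LEFT JOIN keeps every row from tickets (the left table); where agent_id has no match in agents, the agent columns become NULL. Walk through each ticket:
  - ticket 1 (Wrong timezone): agent_id=NULL, no match -> kept with NULL
  - ticket 2 (Bad redirect): agent_id=2 -> matches Chris
  - ticket 3 (Wrong total): agent_id=2 -> matches Chris
  - ticket 4 (Timeout error): agent_id=NULL, no match -> kept with NULL
  - ticket 5 (Stale cache): agent_id=3 -> matches Victor
  - ticket 6 (Login fails): agent_id=2 -> matches Chris
  - ticket 7 (Slow page load): agent_id=1 -> matches Fiona
All 7 rows appear; 2 have NULL agent.

SQL:
SELECT a.title, b.name AS agent
FROM tickets a
LEFT JOIN agents b ON a.agent_id = b.id

Result:
title          | agent 
---------------+-------
Wrong timezone | NULL  
Bad redirect   | Chris 
Wrong total    | Chris 
Timeout error  | NULL  
Stale cache    | Victor
Login fails    | Chris 
Slow page load | Fiona 


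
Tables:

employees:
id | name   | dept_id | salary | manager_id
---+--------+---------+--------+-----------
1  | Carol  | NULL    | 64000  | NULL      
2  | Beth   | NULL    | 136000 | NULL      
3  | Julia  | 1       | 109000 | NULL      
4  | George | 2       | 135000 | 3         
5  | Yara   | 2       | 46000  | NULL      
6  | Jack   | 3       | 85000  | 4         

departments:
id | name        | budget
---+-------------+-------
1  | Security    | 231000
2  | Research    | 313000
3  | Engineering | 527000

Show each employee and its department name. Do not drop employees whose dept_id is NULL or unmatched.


LEFT JOIN keeps every row from employees (the left table); where dept_id has no match in departments, the department columns become NULL. Walk through each employee:
  - employee 1 (Carol): dept_id=NULL, no match -> kept with NULL
  - employee 2 (Beth): dept_id=NULL, no match -> kept with NULL
  - employee 3 (Julia): dept_id=1 -> matches Security
  - employee 4 (George): dept_id=2 -> matches Research
  - employee 5 (Yara): dept_id=2 -> matches Research
  - employee 6 (Jack): dept_id=3 -> matches Engineering
All 6 rows appear; 2 have NULL department.

SQL:
SELECT a.name, b.name AS department
FROM employees a
LEFT JOIN departments b ON a.dept_id = b.id

Result:
name   | department 
-------+------------
Carol  | NULL       
Beth   | NULL       
Julia  | Security   
George | Research   
Yara   | Research   
Jack   | Engineering
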